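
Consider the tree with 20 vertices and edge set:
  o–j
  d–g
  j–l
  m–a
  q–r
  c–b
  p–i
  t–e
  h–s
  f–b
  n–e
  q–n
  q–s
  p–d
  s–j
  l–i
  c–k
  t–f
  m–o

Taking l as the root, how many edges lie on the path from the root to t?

Climbing from t to the root: t – e – n – q – s – j – l. That's 6 steps.

6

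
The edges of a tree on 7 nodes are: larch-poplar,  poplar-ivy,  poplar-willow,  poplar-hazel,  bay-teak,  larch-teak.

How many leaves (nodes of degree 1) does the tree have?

The leaves are bay, hazel, ivy, willow.
That is 4 leaves.

4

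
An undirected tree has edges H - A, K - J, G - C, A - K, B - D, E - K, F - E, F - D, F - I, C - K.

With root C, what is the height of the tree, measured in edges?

5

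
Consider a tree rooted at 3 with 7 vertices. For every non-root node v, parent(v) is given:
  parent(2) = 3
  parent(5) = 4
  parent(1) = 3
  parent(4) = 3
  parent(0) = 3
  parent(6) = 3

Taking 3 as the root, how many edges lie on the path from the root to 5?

Climbing from 5 to the root: 5 → 4 → 3. That's 2 steps.

2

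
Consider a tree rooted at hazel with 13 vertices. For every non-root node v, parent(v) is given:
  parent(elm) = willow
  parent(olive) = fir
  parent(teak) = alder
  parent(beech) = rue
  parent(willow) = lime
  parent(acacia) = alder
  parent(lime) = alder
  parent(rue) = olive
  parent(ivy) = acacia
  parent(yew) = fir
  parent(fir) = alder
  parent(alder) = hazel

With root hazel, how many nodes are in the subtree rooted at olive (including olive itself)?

The subtree rooted at olive contains: olive, rue, beech — 3 nodes.

3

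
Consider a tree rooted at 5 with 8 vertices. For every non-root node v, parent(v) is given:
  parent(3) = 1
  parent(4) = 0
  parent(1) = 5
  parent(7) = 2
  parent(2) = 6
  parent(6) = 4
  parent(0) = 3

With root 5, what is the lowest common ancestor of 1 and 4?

1's ancestor chain is 1, 5 and 4's is 4, 0, 3, 1, 5; they first meet at 1.

1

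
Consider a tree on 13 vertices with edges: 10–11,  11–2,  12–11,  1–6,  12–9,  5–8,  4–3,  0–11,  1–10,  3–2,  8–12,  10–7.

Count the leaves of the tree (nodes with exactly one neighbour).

Exactly 6 nodes have a single neighbour: 0, 4, 5, 6, 7, 9.

6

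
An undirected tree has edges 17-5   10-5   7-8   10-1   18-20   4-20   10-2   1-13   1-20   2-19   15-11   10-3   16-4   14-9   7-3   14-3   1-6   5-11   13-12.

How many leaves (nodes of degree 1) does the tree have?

9

The leaves are 6, 8, 9, 12, 15, 16, 17, 18, 19.
That is 9 leaves.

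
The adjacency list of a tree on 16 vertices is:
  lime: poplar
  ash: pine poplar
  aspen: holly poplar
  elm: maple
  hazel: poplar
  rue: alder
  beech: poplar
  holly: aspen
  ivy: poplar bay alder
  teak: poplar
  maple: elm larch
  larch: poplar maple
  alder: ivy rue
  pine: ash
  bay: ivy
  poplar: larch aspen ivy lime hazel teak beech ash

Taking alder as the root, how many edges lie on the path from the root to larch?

alder → ivy → poplar → larch — 3 edges.

3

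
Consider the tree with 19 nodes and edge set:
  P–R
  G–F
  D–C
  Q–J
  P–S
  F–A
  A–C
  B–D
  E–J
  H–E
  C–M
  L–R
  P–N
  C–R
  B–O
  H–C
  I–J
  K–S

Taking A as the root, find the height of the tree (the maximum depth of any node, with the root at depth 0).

The longest root-to-leaf path is A – C – H – E – J – I (5 edges).

5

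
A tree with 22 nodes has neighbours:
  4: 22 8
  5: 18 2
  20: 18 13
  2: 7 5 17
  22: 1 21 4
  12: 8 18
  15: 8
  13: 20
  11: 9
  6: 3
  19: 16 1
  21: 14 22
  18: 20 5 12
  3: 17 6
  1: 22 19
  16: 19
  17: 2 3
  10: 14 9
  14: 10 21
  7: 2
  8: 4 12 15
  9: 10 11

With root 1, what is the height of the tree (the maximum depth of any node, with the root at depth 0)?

10

The longest root-to-leaf path is 1 → 22 → 4 → 8 → 12 → 18 → 5 → 2 → 17 → 3 → 6 (10 edges).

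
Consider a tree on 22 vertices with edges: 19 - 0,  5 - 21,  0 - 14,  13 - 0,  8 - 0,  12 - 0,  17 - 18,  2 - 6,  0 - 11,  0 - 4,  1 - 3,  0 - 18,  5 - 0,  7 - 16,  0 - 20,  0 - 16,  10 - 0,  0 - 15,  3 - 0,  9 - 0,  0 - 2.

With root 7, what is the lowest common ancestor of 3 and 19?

Ancestors of 3 (toward the root): 3, 0, 16, 7.
Ancestors of 19: 19, 0, 16, 7.
The deepest node appearing in both lists is 0.

0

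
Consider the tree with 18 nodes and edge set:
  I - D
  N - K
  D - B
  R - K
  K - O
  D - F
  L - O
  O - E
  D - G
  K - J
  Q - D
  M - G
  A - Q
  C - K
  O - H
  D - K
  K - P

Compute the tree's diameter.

5

Starting from M, a farthest node is H at distance 5.
One longest path: M - G - D - K - O - H.
So the diameter is 5.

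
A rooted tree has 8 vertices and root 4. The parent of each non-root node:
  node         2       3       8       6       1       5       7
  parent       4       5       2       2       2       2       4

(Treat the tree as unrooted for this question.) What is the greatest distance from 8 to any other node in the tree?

3

Distances from 8 peak at 3, attained at 3 (7 also at distance 3).
8–2–5–3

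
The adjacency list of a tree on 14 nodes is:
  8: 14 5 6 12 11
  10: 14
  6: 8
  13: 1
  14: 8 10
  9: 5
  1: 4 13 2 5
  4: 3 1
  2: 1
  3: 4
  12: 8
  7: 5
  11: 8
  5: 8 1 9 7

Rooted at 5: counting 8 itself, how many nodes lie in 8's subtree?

Descendants of 8 (including itself): 8, 14, 12, 11, 6, 10. That's 6.

6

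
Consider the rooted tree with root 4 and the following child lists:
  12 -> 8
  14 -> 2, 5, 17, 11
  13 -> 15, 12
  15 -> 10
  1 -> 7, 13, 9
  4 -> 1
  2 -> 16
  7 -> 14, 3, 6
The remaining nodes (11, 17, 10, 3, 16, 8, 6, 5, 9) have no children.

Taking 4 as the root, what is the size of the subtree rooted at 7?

9

Descendants of 7 (including itself): 7, 14, 6, 3, 2, 5, 17, 11, 16. That's 9.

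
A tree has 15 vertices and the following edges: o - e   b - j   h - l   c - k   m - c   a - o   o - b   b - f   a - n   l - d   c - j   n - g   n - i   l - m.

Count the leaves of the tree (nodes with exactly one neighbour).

7

The leaves are d, e, f, g, h, i, k.
That is 7 leaves.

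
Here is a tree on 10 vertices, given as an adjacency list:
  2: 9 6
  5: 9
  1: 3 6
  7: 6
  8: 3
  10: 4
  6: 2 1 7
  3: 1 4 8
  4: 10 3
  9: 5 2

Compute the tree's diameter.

BFS from 5 reaches 10 last, at distance 7; BFS from 10 confirms no node is farther.
Path: 5 – 9 – 2 – 6 – 1 – 3 – 4 – 10.

7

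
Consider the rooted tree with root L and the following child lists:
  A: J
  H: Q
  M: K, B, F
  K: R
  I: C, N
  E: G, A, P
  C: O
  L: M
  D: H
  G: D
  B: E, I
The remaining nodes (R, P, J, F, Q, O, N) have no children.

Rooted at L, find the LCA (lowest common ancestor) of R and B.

M

Path R→root: R K M L; path B→root: B M L.
First common node: M.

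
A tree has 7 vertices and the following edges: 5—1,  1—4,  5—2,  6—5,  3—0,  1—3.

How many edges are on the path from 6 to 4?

3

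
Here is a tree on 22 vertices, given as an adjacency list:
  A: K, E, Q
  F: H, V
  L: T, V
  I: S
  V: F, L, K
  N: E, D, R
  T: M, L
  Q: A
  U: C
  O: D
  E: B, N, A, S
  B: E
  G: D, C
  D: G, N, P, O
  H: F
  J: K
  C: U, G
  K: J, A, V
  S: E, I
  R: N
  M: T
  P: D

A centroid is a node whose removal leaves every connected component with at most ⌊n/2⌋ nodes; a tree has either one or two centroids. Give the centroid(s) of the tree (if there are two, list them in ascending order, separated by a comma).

E

If E is removed the pieces have sizes 10, 8, 2, 1, all ≤ ⌊22/2⌋ = 11.
Every other node leaves some component of size > 11, so the centroid is unique.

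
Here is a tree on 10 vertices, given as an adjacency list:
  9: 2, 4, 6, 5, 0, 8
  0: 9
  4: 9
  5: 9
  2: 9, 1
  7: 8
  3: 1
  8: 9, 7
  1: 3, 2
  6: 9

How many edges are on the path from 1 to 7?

4

Walking from 1: 1–2–9–8–7. Length 4.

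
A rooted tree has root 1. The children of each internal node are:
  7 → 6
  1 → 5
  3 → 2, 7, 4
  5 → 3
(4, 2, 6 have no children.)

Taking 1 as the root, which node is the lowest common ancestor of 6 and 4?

3

Ancestors of 6 (toward the root): 6, 7, 3, 5, 1.
Ancestors of 4: 4, 3, 5, 1.
The deepest node appearing in both lists is 3.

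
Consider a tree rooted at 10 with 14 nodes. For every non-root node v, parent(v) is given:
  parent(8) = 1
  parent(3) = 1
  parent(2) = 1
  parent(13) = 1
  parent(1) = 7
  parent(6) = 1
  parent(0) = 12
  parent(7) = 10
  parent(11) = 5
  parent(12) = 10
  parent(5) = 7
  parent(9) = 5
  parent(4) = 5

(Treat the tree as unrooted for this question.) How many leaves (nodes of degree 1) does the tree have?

Exactly 9 nodes have a single neighbour: 0, 2, 3, 4, 6, 8, 9, 11, 13.

9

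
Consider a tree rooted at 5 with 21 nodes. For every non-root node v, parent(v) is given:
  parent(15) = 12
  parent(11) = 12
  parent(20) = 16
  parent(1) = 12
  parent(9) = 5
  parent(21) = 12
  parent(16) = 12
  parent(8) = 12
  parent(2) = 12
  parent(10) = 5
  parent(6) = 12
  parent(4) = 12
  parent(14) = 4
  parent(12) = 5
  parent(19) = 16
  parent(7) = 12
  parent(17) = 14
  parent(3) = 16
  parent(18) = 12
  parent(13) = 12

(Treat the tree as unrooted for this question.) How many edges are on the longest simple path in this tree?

5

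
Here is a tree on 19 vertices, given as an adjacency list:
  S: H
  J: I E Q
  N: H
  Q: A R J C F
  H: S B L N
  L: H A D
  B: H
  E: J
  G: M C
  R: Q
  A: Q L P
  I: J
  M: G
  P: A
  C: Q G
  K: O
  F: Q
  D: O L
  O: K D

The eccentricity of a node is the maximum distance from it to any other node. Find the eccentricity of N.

The node farthest from N is M, via N-H-L-A-Q-C-G-M — 7 edges.

7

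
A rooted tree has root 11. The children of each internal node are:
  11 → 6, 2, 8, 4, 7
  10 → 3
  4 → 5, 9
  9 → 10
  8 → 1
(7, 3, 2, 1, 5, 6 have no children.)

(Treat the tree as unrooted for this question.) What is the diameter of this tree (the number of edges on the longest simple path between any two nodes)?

6

BFS from 3 reaches 1 last, at distance 6; BFS from 1 confirms no node is farther.
Path: 3 – 10 – 9 – 4 – 11 – 8 – 1.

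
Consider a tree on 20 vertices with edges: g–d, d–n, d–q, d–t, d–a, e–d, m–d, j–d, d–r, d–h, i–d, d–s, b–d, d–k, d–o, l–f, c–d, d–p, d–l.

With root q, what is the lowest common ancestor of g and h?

Path g→root: g d q; path h→root: h d q.
First common node: d.

d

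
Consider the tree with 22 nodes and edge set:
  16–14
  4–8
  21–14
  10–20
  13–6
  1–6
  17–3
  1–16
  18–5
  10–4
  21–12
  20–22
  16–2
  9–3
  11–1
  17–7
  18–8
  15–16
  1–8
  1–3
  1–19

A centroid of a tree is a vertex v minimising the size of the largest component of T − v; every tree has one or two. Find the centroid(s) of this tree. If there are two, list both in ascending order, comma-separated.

1

If 1 is removed the pieces have sizes 7, 6, 4, 2, 1, 1, all ≤ ⌊22/2⌋ = 11.
No neighbour of 1 does as well, so 1 is the unique centroid.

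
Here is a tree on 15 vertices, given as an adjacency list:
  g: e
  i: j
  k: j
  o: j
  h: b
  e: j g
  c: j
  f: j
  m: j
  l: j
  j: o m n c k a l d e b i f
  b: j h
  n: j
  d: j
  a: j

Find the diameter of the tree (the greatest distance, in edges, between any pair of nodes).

4

Starting from h, a farthest node is g at distance 4.
One longest path: h-b-j-e-g.
So the diameter is 4.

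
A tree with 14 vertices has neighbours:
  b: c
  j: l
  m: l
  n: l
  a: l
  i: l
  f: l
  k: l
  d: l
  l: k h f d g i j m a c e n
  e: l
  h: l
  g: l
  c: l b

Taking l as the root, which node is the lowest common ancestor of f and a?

Path f→root: f l; path a→root: a l.
First common node: l.

l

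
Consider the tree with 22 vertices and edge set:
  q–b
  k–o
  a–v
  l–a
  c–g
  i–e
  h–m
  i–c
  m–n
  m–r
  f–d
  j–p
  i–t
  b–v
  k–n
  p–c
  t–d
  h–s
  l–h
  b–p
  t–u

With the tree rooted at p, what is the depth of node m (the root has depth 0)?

Path from p to m: p → b → v → a → l → h → m, which has 6 edges.

6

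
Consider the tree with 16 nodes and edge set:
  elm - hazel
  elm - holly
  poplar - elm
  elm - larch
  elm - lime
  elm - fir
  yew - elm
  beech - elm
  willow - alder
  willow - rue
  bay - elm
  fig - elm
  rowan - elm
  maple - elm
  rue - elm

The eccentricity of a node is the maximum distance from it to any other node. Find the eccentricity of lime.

The node farthest from lime is alder, via lime-elm-rue-willow-alder — 4 edges.

4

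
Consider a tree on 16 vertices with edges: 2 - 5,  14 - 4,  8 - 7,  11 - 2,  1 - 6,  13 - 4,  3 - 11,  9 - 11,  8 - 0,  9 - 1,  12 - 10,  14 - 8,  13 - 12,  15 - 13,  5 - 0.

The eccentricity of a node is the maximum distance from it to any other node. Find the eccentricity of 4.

9

Distances from 4 peak at 9, attained at 6.
4–14–8–0–5–2–11–9–1–6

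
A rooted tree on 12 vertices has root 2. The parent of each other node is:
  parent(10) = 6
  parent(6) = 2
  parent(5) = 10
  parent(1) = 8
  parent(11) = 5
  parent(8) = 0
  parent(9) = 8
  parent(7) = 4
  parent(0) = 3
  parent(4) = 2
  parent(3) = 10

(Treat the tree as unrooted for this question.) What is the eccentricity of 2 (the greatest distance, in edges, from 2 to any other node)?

Distances from 2 peak at 6, attained at 9 (1 also at distance 6).
2 – 6 – 10 – 3 – 0 – 8 – 9

6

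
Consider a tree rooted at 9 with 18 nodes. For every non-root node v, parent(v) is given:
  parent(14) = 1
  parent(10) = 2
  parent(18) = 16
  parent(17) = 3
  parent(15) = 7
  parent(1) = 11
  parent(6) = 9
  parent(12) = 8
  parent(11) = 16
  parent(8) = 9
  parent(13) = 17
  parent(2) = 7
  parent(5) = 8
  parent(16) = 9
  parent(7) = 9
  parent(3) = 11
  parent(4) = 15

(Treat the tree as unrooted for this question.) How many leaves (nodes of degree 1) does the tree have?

8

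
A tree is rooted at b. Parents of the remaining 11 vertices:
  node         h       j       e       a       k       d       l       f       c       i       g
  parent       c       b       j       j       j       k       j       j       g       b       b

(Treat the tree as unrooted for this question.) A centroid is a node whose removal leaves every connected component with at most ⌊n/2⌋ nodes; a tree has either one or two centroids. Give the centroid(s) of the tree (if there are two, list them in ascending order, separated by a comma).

If j is removed the pieces have sizes 5, 2, 1, 1, 1, 1, all ≤ ⌊12/2⌋ = 6.
No neighbour of j does as well, so j is the unique centroid.

j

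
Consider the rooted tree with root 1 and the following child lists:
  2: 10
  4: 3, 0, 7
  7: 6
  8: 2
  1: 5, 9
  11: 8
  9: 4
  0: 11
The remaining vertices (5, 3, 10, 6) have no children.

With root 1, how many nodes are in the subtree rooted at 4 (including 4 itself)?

9

The subtree rooted at 4 contains: 4, 3, 7, 0, 6, 11, 8, 2, 10 — 9 nodes.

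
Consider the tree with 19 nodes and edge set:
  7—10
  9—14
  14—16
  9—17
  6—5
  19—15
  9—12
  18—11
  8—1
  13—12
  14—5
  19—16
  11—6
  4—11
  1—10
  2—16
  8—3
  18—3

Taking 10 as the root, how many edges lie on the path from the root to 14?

8

10 – 1 – 8 – 3 – 18 – 11 – 6 – 5 – 14 — 8 edges.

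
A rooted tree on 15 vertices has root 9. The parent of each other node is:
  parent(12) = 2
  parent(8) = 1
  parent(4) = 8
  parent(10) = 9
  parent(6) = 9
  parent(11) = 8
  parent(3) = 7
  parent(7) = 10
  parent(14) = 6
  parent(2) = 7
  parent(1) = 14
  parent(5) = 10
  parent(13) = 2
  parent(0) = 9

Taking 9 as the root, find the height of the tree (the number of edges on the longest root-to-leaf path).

The longest root-to-leaf path is 9–6–14–1–8–11 (5 edges).

5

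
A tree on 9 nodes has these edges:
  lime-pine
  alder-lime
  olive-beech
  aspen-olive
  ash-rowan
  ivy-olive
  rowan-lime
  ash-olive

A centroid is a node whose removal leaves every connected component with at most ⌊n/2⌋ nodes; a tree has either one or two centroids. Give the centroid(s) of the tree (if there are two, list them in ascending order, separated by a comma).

ash

If ash is removed the pieces have sizes 4, 4, all ≤ ⌊9/2⌋ = 4.
No neighbour of ash does as well, so ash is the unique centroid.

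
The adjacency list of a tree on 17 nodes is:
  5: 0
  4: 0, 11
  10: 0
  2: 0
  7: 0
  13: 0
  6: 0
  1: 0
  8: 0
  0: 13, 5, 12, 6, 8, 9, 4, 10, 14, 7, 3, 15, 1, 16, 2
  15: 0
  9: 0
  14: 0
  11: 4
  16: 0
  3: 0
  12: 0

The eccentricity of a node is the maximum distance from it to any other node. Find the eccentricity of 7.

3

A farthest node from 7 is 11.
The path 7–0–4–11 has 3 edges.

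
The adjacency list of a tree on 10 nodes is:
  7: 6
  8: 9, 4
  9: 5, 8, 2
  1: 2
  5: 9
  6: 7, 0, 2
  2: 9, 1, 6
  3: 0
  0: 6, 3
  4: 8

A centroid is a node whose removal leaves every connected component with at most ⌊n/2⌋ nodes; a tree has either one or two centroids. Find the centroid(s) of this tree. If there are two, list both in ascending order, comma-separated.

Removing 2 splits the tree into components of sizes 4, 4, 1; the largest is 4 ≤ ⌊10/2⌋ = 5.
No neighbour of 2 does as well, so 2 is the unique centroid.

2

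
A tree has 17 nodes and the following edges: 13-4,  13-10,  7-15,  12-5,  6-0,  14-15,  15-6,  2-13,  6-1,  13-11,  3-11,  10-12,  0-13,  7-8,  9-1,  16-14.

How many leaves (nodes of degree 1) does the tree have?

The leaves are 2, 3, 4, 5, 8, 9, 16.
That is 7 leaves.

7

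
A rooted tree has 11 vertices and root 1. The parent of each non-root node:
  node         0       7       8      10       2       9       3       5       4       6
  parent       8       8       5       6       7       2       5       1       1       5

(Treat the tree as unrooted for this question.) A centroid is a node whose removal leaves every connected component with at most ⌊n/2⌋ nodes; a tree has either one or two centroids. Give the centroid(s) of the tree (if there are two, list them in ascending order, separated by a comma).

5

If 5 is removed the pieces have sizes 5, 2, 2, 1, all ≤ ⌊11/2⌋ = 5.
Every other node leaves some component of size > 5, so the centroid is unique.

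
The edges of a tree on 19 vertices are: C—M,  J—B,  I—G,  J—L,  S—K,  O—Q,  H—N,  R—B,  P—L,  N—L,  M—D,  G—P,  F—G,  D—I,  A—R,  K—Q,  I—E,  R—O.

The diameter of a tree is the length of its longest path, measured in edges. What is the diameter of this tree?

BFS from S reaches C last, at distance 13; BFS from C confirms no node is farther.
Path: S – K – Q – O – R – B – J – L – P – G – I – D – M – C.

13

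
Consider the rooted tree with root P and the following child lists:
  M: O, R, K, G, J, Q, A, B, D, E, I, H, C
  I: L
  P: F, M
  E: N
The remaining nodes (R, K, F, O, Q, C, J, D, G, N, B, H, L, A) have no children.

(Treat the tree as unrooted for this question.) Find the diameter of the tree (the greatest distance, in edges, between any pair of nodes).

4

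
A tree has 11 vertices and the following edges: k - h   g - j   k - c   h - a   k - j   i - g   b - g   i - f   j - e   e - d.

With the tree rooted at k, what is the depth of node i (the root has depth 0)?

3

k → j → g → i — 3 edges.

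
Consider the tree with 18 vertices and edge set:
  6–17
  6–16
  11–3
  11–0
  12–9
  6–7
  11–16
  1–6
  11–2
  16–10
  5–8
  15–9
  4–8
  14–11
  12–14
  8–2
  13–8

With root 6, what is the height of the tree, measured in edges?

15 sits deepest: 6-16-11-14-12-9-15 — 6 edges from the root.

6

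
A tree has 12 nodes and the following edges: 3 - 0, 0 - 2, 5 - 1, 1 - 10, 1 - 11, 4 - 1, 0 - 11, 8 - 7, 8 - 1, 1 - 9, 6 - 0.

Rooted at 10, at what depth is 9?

2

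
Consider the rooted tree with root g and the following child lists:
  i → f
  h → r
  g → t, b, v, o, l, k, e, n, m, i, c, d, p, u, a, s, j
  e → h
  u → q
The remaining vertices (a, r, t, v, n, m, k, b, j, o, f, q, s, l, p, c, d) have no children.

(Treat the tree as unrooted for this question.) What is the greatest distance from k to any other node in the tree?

4

A farthest node from k is r.
The path k–g–e–h–r has 4 edges.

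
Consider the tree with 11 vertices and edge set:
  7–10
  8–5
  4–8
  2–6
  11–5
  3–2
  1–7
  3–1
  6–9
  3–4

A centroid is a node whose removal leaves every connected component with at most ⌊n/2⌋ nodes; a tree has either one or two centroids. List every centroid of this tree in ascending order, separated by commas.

If 3 is removed the pieces have sizes 4, 3, 3, all ≤ ⌊11/2⌋ = 5.
No neighbour of 3 does as well, so 3 is the unique centroid.

3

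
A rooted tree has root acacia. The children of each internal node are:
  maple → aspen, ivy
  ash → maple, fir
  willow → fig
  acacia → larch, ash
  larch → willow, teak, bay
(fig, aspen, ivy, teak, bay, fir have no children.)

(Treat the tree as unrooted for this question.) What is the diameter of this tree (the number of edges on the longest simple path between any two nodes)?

BFS from fig reaches ivy last, at distance 6; BFS from ivy confirms no node is farther.
Path: fig – willow – larch – acacia – ash – maple – ivy.

6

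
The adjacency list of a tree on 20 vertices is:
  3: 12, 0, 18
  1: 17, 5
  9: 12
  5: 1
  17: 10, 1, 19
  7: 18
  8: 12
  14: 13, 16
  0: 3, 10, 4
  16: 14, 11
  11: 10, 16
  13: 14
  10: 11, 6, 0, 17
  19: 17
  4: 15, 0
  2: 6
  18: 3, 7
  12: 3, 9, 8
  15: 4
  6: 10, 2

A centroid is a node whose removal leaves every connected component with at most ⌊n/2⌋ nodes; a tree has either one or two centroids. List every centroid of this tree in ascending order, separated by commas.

If 10 is removed the pieces have sizes 9, 4, 4, 2, all ≤ ⌊20/2⌋ = 10.
Every other node leaves some component of size > 10, so the centroid is unique.

10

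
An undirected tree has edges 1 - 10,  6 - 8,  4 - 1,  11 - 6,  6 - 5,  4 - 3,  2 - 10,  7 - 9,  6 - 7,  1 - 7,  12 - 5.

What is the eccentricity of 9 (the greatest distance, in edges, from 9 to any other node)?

4

Distances from 9 peak at 4, attained at 2 (12, 3 also at distance 4).
9–7–1–10–2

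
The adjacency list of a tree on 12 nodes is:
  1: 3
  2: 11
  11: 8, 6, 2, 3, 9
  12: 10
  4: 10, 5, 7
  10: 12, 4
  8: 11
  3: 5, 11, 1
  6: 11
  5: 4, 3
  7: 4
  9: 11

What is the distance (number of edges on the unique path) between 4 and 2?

4 - 5 - 3 - 11 - 2: 4 edges.

4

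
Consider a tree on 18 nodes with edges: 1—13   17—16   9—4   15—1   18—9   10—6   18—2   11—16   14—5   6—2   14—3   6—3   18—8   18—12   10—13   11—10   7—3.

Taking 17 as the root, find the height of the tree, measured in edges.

4 sits deepest: 17-16-11-10-6-2-18-9-4 — 8 edges from the root.

8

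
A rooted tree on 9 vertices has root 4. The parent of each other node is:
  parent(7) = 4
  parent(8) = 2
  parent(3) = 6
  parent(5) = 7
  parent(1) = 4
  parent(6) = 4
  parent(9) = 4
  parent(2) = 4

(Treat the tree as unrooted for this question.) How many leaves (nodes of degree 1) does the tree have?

Degree-1 nodes: 1, 3, 5, 8, 9 — 5 of them.

5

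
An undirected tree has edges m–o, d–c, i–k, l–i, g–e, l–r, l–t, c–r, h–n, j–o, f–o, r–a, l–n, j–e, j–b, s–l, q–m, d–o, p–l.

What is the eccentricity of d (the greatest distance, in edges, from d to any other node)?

5

Distances from d peak at 5, attained at k (h also at distance 5).
d–c–r–l–i–k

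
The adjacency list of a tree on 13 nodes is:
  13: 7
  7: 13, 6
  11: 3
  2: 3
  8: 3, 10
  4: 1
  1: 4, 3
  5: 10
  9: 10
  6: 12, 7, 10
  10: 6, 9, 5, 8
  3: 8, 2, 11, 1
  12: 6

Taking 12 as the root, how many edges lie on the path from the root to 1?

12 → 6 → 10 → 8 → 3 → 1 — 5 edges.

5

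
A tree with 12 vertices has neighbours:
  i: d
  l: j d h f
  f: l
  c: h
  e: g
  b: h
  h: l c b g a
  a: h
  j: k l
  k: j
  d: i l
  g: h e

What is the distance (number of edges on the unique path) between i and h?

3

i - d - l - h: 3 edges.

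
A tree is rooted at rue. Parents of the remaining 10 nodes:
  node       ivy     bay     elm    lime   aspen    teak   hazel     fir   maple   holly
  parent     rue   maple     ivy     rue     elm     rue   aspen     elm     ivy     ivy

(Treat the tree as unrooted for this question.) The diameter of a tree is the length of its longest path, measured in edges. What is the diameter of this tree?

5

Starting from bay, a farthest node is hazel at distance 5.
One longest path: bay-maple-ivy-elm-aspen-hazel.
So the diameter is 5.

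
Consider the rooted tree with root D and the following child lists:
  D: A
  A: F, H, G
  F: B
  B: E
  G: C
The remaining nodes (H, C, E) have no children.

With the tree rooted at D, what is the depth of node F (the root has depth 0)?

Climbing from F to the root: F → A → D. That's 2 steps.

2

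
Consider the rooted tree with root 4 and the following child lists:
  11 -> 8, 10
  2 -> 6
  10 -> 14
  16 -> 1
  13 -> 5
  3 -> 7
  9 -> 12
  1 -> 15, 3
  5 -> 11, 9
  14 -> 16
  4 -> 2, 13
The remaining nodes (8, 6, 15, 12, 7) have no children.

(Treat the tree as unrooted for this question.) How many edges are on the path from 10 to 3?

Walking from 10: 10 – 14 – 16 – 1 – 3. Length 4.

4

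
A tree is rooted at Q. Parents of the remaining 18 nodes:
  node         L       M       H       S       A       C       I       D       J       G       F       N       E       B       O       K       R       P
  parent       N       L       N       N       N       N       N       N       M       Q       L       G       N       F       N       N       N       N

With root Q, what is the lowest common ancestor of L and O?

N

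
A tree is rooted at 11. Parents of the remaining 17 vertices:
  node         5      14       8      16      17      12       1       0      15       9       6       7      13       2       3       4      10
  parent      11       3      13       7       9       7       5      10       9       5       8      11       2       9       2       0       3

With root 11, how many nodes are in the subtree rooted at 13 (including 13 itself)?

The subtree rooted at 13 contains: 13, 8, 6 — 3 nodes.

3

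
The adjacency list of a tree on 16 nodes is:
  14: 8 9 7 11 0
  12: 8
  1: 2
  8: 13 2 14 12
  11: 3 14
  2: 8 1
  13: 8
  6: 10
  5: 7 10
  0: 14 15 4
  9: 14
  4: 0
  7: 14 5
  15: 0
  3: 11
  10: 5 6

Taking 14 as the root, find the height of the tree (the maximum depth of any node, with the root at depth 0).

4

6 sits deepest: 14–7–5–10–6 — 4 edges from the root.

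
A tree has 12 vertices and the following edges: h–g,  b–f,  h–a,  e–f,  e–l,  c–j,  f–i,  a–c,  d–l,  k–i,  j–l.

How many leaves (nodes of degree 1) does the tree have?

4

The leaves are b, d, g, k.
That is 4 leaves.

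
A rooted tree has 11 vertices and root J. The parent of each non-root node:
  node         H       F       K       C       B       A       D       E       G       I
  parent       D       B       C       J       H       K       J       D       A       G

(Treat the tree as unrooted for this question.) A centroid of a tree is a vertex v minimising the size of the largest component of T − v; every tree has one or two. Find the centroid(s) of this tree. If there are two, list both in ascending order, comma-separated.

J

If J is removed the pieces have sizes 5, 5, all ≤ ⌊11/2⌋ = 5.
Every other node leaves some component of size > 5, so the centroid is unique.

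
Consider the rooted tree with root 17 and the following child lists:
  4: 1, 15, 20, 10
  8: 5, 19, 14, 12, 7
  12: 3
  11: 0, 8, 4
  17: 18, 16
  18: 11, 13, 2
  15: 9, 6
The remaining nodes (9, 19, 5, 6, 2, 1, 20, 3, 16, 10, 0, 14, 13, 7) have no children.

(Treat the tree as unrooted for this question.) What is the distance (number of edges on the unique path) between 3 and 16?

Walking from 3: 3 – 12 – 8 – 11 – 18 – 17 – 16. Length 6.

6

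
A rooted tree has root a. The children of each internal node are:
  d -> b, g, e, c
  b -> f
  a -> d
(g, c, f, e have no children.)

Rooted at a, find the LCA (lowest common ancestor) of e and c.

d

Ancestors of e (toward the root): e, d, a.
Ancestors of c: c, d, a.
The deepest node appearing in both lists is d.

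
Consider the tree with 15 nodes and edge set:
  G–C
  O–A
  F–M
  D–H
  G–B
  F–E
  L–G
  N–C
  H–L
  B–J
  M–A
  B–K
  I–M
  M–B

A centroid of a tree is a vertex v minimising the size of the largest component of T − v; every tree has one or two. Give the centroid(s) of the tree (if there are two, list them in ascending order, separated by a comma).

Delete B: the remaining components have sizes 6, 6, 1, 1. Max 6 ≤ 7, so B is a centroid.
Every other node leaves some component of size > 7, so the centroid is unique.

B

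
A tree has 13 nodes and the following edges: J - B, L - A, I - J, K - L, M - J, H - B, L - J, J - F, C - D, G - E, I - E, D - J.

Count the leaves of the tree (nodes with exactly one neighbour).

The leaves are A, C, F, G, H, K, M.
That is 7 leaves.

7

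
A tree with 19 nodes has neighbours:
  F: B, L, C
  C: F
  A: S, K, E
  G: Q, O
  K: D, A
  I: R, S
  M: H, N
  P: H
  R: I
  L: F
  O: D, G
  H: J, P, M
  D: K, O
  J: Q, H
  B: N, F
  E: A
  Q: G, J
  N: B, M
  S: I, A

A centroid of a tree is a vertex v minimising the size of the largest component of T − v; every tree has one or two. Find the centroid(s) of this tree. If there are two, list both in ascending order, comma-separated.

Q

Removing Q splits the tree into components of sizes 9, 9; the largest is 9 ≤ ⌊19/2⌋ = 9.
No neighbour of Q does as well, so Q is the unique centroid.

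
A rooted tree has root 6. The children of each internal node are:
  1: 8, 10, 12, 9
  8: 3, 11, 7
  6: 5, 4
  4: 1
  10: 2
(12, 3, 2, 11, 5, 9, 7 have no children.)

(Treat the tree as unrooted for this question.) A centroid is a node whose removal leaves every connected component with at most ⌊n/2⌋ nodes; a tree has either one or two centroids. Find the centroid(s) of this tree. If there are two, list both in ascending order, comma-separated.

If 1 is removed the pieces have sizes 4, 3, 2, 1, 1, all ≤ ⌊12/2⌋ = 6.
No neighbour of 1 does as well, so 1 is the unique centroid.

1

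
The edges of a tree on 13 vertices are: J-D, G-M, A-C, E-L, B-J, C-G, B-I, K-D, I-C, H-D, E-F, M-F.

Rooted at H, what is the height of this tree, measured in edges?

10

L sits deepest: H → D → J → B → I → C → G → M → F → E → L — 10 edges from the root.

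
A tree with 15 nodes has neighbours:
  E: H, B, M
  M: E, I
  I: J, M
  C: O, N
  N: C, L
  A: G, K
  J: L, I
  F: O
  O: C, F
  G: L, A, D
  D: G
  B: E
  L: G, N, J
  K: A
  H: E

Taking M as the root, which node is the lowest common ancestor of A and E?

A's ancestor chain is A, G, L, J, I, M and E's is E, M; they first meet at M.

M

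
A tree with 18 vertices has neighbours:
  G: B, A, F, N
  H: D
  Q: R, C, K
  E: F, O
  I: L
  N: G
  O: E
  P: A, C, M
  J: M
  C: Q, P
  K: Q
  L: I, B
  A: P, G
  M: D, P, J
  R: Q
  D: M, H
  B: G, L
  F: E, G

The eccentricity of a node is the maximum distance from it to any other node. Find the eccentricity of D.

The node farthest from D is I (O also at distance 7), via D-M-P-A-G-B-L-I — 7 edges.

7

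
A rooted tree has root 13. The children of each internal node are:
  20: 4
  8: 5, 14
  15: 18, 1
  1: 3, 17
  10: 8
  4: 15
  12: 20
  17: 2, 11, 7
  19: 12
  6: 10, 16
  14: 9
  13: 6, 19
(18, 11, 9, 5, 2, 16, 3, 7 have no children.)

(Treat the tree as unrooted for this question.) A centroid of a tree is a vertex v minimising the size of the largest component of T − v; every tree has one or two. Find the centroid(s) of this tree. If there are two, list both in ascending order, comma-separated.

12, 20

Removing 20 splits the tree into components of sizes 10, 9; the largest is 10 ≤ ⌊20/2⌋ = 10.
12 is adjacent to 20 and is also a centroid (the largest component after removing it is likewise 10).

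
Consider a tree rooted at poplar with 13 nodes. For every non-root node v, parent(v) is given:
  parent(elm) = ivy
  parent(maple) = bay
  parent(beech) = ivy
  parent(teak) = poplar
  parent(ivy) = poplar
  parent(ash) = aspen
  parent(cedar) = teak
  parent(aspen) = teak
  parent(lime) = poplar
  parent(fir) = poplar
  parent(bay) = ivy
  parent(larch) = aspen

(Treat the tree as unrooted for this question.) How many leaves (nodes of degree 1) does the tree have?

8

Exactly 8 nodes have a single neighbour: ash, beech, cedar, elm, fir, larch, lime, maple.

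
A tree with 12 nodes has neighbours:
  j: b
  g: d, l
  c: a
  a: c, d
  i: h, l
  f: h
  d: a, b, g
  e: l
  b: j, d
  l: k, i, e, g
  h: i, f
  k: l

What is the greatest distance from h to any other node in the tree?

The node farthest from h is c (j also at distance 6), via h-i-l-g-d-a-c — 6 edges.

6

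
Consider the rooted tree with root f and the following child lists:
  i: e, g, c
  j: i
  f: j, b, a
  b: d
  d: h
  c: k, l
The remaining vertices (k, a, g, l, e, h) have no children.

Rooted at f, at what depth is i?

2

Climbing from i to the root: i → j → f. That's 2 steps.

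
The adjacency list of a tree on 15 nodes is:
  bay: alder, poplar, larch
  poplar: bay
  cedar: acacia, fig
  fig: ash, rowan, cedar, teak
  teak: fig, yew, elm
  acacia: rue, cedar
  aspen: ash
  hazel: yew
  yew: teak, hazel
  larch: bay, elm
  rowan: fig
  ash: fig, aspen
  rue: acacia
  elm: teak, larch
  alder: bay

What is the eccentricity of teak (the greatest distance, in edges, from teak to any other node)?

4

A farthest node from teak is poplar (alder, rue also at distance 4).
The path teak–elm–larch–bay–poplar has 4 edges.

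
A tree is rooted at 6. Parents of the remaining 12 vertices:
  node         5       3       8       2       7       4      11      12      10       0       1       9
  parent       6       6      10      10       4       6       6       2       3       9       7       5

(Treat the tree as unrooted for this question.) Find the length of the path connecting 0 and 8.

0 - 9 - 5 - 6 - 3 - 10 - 8: 6 edges.

6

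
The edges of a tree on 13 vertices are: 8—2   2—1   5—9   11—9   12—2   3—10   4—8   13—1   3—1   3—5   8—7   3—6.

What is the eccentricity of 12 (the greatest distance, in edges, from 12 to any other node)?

6

Distances from 12 peak at 6, attained at 11.
12–2–1–3–5–9–11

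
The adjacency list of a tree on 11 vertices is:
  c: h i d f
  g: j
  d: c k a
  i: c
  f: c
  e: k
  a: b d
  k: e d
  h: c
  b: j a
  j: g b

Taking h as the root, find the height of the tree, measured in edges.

g sits deepest: h → c → d → a → b → j → g — 6 edges from the root.

6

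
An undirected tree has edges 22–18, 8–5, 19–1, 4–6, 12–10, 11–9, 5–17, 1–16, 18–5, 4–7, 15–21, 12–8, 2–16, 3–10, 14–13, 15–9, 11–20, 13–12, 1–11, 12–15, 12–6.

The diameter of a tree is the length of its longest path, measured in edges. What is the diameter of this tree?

A longest path is 2 - 16 - 1 - 11 - 9 - 15 - 12 - 8 - 5 - 18 - 22, with 10 edges.

10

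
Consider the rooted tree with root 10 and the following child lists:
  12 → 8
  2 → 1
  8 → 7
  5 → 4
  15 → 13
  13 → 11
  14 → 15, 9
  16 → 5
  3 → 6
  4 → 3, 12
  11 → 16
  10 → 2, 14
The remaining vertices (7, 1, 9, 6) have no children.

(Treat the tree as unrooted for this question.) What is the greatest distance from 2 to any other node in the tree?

11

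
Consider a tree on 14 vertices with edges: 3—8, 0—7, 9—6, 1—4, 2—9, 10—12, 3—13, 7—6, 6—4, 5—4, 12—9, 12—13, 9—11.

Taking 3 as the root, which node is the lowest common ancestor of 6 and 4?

Ancestors of 6 (toward the root): 6, 9, 12, 13, 3.
Ancestors of 4: 4, 6, 9, 12, 13, 3.
The deepest node appearing in both lists is 6.

6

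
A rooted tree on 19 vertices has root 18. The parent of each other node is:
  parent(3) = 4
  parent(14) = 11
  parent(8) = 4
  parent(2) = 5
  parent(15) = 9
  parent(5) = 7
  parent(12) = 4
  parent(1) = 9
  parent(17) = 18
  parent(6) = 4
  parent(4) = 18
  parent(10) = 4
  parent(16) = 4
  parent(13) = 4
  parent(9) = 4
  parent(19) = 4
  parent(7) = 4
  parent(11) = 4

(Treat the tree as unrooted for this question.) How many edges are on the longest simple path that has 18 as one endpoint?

4

The node farthest from 18 is 2, via 18-4-7-5-2 — 4 edges.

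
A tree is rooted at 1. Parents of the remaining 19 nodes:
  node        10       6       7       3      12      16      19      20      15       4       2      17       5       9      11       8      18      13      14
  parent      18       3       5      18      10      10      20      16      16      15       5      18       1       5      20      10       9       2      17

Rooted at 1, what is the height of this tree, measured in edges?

7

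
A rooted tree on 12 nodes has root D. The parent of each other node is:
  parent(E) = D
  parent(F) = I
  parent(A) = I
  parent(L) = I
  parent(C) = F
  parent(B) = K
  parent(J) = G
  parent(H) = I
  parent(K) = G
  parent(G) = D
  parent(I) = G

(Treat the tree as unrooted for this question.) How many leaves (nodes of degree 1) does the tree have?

7

Degree-1 nodes: A, B, C, E, H, J, L — 7 of them.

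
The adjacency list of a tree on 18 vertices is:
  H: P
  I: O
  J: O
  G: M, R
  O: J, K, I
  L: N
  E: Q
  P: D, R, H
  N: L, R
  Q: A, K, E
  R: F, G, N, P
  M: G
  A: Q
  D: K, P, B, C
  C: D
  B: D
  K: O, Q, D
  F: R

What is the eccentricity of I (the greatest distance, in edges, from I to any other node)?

7

The node farthest from I is M (L also at distance 7), via I – O – K – D – P – R – G – M — 7 edges.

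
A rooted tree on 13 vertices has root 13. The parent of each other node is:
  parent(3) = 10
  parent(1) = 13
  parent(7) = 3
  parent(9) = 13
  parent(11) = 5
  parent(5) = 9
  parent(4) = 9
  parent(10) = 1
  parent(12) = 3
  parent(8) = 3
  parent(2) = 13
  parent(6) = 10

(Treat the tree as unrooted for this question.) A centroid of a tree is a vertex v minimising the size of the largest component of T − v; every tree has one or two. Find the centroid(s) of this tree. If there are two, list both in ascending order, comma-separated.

If 1 is removed the pieces have sizes 6, 6, all ≤ ⌊13/2⌋ = 6.
No neighbour of 1 does as well, so 1 is the unique centroid.

1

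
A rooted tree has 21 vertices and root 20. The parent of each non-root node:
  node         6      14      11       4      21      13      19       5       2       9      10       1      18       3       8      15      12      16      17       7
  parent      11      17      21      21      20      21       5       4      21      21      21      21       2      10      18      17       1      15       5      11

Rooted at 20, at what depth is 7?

3

20–21–11–7 — 3 edges.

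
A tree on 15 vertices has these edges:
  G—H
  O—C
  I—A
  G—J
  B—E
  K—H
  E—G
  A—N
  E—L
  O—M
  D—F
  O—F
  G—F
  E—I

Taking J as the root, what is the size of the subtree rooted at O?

3

The subtree rooted at O contains: O, M, C — 3 nodes.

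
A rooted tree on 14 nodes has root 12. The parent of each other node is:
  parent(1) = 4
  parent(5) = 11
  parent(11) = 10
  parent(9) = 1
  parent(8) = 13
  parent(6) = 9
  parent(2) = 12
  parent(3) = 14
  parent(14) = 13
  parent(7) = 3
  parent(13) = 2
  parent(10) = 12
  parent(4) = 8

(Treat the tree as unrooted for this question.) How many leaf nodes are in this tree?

3

The leaves are 5, 6, 7.
That is 3 leaves.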